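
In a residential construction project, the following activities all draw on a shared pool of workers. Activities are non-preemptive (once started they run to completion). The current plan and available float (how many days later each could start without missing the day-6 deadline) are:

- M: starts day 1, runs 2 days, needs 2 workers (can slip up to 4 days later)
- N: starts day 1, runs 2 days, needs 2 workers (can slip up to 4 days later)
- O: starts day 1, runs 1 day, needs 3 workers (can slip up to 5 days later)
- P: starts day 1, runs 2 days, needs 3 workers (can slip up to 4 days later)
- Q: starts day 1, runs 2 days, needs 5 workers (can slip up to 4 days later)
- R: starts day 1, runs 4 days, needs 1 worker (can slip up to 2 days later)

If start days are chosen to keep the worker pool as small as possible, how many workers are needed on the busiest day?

6

Early-start (M@1, N@1, O@1, P@1, Q@1, R@1) gives peak 16: d1:16  d2:13  d3:1  d4:1  d5:0  d6:0.
Shift O→5, P→5, Q→3.
Schedule M@1, N@1, O@5, P@5, Q@3, R@1: d1:5  d2:5  d3:6  d4:6  d5:6  d6:3 — peak 6.
Total worker-days = 31 over 6 days ⇒ peak ≥ ⌈31/6⌉ = 6, so 6 is optimal.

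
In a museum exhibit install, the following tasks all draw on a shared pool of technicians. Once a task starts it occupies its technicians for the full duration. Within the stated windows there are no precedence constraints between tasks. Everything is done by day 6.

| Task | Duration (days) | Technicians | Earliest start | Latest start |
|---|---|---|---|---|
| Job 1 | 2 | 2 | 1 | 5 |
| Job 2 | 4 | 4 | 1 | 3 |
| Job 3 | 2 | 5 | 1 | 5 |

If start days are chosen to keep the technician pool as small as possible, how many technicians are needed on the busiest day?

Early-start (Job 1@1, Job 2@1, Job 3@1) gives peak 11: d1:11  d2:11  d3:4  d4:4  d5:0  d6:0.
Shift Job 3→5.
Schedule Job 1@1, Job 2@1, Job 3@5: d1:6  d2:6  d3:4  d4:4  d5:5  d6:5 — peak 6.

6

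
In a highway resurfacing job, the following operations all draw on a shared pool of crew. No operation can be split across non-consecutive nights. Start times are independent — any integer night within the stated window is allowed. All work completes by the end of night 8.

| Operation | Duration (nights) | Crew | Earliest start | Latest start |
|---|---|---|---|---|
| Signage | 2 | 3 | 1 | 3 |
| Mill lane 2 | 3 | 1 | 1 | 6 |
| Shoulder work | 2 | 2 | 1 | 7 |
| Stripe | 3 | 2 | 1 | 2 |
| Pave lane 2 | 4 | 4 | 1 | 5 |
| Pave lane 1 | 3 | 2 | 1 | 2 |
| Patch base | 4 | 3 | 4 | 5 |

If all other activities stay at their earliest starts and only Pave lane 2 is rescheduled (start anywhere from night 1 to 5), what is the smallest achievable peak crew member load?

10

Pave lane 2@1: n1:14  n2:14  n3:9  n4:7  n5:3  n6:3  n7:3  n8:0 → peak 14
Pave lane 2@2: n1:10  n2:14  n3:9  n4:7  n5:7  n6:3  n7:3  n8:0 → peak 14
Pave lane 2@3: n1:10  n2:10  n3:9  n4:7  n5:7  n6:7  n7:3  n8:0 → peak 10
Pave lane 2@4: n1:10  n2:10  n3:5  n4:7  n5:7  n6:7  n7:7  n8:0 → peak 10
Pave lane 2@5: n1:10  n2:10  n3:5  n4:3  n5:7  n6:7  n7:7  n8:4 → peak 10
Best is Pave lane 2@3, peak 10.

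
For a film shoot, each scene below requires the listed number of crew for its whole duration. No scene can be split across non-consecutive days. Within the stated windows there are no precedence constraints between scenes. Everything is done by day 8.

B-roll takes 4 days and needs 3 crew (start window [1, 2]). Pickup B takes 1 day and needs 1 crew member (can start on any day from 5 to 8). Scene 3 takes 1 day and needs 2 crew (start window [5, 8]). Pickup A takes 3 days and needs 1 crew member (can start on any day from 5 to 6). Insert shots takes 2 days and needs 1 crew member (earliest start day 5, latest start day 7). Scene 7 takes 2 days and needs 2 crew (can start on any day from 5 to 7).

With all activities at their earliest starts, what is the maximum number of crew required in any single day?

Early-start schedule: B-roll@1, Pickup B@5, Scene 3@5, Pickup A@5, Insert shots@5, Scene 7@5.
Load per day: day 1: 3, day 2: 3, day 3: 3, day 4: 3, day 5: 7, day 6: 4, day 7: 1, day 8: 0.
Peak is 7.

7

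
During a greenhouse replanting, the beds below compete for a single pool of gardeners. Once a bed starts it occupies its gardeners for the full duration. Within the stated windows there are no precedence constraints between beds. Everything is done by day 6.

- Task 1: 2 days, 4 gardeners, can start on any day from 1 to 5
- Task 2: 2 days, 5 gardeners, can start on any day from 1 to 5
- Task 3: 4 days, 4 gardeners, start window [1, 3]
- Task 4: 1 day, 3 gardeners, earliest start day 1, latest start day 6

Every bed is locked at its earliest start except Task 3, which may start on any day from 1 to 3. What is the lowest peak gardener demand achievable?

12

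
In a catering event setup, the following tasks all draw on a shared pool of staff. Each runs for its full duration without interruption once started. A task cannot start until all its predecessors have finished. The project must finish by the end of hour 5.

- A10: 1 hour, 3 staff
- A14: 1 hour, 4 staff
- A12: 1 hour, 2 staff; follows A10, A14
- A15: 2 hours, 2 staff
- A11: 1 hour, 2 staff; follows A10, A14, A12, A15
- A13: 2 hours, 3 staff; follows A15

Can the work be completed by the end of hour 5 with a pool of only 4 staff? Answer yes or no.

Total staffer-hours = 21; over 5 hours the average is 21/5 > 4, so some hour must exceed 4.

no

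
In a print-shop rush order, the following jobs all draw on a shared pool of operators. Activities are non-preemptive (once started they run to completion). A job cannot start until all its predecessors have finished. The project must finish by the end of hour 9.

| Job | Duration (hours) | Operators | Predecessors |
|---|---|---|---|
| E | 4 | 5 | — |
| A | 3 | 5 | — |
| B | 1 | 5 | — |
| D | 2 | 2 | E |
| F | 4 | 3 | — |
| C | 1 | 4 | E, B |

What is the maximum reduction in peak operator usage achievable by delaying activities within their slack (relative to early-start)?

Early-start peak: h1:18  h2:13  h3:13  h4:8  h5:6  h6:2  h7:0  h8:0  h9:0 ⇒ 18.
Leveled (E@1, A@5, B@8, D@5, F@1, C@9): h1:8  h2:8  h3:8  h4:8  h5:7  h6:7  h7:5  h8:5  h9:4 ⇒ 8.
Reduction 18 − 8 = 10.

10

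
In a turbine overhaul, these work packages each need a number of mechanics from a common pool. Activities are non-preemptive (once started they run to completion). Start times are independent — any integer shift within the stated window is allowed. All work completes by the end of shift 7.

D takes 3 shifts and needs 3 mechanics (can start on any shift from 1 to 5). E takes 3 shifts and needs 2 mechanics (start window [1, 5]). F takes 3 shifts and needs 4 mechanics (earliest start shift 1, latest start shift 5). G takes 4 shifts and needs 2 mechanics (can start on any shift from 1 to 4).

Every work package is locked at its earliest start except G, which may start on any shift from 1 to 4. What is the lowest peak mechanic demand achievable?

9

G@1: s1:11  s2:11  s3:11  s4:2  s5:0  s6:0  s7:0 → peak 11
G@2: s1:9  s2:11  s3:11  s4:2  s5:2  s6:0  s7:0 → peak 11
G@3: s1:9  s2:9  s3:11  s4:2  s5:2  s6:2  s7:0 → peak 11
G@4: s1:9  s2:9  s3:9  s4:2  s5:2  s6:2  s7:2 → peak 9
Best is G@4, peak 9.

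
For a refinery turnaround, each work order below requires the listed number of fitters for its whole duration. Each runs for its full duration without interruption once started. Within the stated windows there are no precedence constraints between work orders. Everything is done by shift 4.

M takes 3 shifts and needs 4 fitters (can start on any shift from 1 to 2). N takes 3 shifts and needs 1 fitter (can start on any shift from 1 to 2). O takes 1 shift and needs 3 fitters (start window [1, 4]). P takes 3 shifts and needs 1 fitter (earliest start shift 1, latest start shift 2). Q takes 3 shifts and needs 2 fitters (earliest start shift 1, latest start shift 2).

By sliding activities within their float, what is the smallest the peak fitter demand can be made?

Early-start (M@1, N@1, O@1, P@1, Q@1) gives peak 11: s1:11  s2:8  s3:8  s4:0.
Shift P→2, Q→2.
Schedule M@1, N@1, O@1, P@2, Q@2: s1:8  s2:8  s3:8  s4:3 — peak 8.

8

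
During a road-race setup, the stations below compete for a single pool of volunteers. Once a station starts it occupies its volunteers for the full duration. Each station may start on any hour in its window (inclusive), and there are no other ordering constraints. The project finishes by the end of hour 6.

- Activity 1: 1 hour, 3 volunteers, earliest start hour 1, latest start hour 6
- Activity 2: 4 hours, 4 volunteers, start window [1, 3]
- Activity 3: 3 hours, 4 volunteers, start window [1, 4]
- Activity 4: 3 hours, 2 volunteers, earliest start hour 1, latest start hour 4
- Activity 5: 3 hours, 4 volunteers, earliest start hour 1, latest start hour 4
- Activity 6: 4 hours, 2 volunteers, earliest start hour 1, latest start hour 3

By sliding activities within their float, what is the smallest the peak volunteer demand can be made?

12

Early-start (Activity 1@1, Activity 2@1, Activity 3@1, Activity 4@1, Activity 5@1, Activity 6@1) gives peak 19: h1:19  h2:16  h3:16  h4:6  h5:0  h6:0.
Shift Activity 4→2, Activity 5→4, Activity 6→2.
Schedule Activity 1@1, Activity 2@1, Activity 3@1, Activity 4@2, Activity 5@4, Activity 6@2: h1:11  h2:12  h3:12  h4:12  h5:6  h6:4 — peak 12.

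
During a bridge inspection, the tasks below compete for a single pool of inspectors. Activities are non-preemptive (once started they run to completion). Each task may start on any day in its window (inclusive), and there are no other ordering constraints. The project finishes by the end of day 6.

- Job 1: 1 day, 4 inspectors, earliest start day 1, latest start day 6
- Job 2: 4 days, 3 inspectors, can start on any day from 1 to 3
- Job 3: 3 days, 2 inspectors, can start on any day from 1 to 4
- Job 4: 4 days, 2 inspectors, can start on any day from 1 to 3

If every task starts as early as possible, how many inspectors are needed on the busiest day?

11

Early-start schedule: Job 1@1, Job 2@1, Job 3@1, Job 4@1.
Load per day: day 1: 11, day 2: 7, day 3: 7, day 4: 5, day 5: 0, day 6: 0.
Peak is 11.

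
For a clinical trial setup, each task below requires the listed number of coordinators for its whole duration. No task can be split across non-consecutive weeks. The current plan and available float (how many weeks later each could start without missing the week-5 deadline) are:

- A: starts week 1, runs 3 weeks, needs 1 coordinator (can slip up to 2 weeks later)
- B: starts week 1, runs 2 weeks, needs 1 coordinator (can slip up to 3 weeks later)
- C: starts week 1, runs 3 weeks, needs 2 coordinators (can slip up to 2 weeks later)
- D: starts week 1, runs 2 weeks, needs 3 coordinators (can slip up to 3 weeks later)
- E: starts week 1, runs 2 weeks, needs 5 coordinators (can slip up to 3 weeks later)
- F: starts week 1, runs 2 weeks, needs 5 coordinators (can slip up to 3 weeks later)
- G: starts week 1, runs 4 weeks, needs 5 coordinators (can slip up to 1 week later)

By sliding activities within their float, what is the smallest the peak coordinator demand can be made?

Early-start (A@1, B@1, C@1, D@1, E@1, F@1, G@1) gives peak 22: w1:22  w2:22  w3:8  w4:5  w5:0.
Shift D→3, F→4.
Schedule A@1, B@1, C@1, D@3, E@1, F@4, G@1: w1:14  w2:14  w3:11  w4:13  w5:5 — peak 14.

14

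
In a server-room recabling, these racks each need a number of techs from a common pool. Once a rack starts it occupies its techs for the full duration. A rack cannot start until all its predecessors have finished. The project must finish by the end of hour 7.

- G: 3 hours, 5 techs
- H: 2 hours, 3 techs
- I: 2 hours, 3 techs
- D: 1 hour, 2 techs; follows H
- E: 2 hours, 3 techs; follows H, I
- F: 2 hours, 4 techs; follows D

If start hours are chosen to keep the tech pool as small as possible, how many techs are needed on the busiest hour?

Early-start (G@1, H@1, I@1, D@3, E@3, F@4) gives peak 11: h1:11  h2:11  h3:10  h4:7  h5:4  h6:0  h7:0.
Shift G→3, E→6, F→6.
Schedule G@3, H@1, I@1, D@3, E@6, F@6: h1:6  h2:6  h3:7  h4:5  h5:5  h6:7  h7:7 — peak 7.
Total tech-hours = 43 over 7 hours ⇒ peak ≥ ⌈43/7⌉ = 7, so 7 is optimal.

7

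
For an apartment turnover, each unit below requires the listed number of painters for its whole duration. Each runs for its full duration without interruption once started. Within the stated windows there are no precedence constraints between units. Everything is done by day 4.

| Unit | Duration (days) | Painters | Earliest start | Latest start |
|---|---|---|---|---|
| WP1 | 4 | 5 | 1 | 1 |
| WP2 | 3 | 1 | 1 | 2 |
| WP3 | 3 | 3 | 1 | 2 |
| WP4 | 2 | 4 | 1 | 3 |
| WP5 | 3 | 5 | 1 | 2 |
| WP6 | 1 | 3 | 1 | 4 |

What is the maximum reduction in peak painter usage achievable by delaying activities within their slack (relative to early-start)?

3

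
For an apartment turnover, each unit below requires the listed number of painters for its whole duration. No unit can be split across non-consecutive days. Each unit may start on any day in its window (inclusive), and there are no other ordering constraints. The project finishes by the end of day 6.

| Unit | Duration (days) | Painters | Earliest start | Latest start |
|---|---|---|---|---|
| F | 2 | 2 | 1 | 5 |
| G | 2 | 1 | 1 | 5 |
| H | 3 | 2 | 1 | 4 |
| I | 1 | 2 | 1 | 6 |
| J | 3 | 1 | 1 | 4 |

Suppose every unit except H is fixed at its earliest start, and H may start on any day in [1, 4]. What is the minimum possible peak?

6

H@1: d1:8  d2:6  d3:3  d4:0  d5:0  d6:0 → peak 8
H@2: d1:6  d2:6  d3:3  d4:2  d5:0  d6:0 → peak 6
H@3: d1:6  d2:4  d3:3  d4:2  d5:2  d6:0 → peak 6
H@4: d1:6  d2:4  d3:1  d4:2  d5:2  d6:2 → peak 6
Best is H@2, peak 6.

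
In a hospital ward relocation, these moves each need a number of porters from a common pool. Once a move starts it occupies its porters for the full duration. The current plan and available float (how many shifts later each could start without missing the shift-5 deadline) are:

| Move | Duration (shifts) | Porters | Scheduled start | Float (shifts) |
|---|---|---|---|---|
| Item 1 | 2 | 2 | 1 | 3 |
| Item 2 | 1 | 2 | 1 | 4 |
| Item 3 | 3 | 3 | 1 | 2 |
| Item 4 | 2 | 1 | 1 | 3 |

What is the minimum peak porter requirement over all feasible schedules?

4

Early-start (Item 1@1, Item 2@1, Item 3@1, Item 4@1) gives peak 8: s1:8  s2:6  s3:3  s4:0  s5:0.
Shift Item 3→3, Item 4→2.
Schedule Item 1@1, Item 2@1, Item 3@3, Item 4@2: s1:4  s2:3  s3:4  s4:3  s5:3 — peak 4.
Total porter-shifts = 17 over 5 shifts ⇒ peak ≥ ⌈17/5⌉ = 4, so 4 is optimal.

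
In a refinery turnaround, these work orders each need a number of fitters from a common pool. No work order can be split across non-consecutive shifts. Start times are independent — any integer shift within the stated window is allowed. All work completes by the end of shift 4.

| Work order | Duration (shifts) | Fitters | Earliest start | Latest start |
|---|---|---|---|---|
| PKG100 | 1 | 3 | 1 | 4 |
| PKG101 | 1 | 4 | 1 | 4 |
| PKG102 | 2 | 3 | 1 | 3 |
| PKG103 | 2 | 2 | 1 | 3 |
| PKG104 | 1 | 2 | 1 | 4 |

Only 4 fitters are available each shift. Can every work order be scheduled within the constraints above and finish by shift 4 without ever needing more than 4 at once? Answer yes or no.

no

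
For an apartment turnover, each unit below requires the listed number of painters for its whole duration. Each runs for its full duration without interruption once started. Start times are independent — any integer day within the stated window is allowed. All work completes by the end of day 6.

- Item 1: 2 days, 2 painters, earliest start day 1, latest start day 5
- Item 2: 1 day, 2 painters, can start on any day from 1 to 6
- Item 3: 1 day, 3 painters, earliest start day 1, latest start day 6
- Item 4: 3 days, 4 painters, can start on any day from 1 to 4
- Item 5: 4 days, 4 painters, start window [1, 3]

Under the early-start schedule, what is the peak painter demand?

15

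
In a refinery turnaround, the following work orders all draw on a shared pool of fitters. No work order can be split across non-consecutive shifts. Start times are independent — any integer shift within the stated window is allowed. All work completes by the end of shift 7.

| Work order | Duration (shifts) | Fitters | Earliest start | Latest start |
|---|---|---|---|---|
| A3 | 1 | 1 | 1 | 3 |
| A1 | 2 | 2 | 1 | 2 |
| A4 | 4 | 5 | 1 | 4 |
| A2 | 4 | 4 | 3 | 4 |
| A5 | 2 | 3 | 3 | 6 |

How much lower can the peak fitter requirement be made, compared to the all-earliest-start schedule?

3

Early-start peak: s1:8  s2:7  s3:12  s4:12  s5:4  s6:4  s7:0 ⇒ 12.
Leveled (A3@1, A1@1, A4@1, A2@3, A5@5): s1:8  s2:7  s3:9  s4:9  s5:7  s6:7  s7:0 ⇒ 9.
Reduction 12 − 9 = 3.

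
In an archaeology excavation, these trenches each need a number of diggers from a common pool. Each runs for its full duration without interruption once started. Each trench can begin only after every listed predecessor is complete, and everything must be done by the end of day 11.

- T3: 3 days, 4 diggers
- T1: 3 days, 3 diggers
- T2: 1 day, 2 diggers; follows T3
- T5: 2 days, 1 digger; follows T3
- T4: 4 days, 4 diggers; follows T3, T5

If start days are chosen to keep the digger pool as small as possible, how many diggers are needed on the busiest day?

Early-start (T3@1, T1@1, T2@4, T5@4, T4@6) gives peak 7: d1:7  d2:7  d3:7  d4:3  d5:1  d6:4  d7:4  d8:4  d9:4  d10:0  d11:0.
Shift T1→4, T2→7, T4→8.
Schedule T3@1, T1@4, T2@7, T5@4, T4@8: d1:4  d2:4  d3:4  d4:4  d5:4  d6:3  d7:2  d8:4  d9:4  d10:4  d11:4 — peak 4.
Total digger-days = 41 over 11 days ⇒ peak ≥ ⌈41/11⌉ = 4, so 4 is optimal.

4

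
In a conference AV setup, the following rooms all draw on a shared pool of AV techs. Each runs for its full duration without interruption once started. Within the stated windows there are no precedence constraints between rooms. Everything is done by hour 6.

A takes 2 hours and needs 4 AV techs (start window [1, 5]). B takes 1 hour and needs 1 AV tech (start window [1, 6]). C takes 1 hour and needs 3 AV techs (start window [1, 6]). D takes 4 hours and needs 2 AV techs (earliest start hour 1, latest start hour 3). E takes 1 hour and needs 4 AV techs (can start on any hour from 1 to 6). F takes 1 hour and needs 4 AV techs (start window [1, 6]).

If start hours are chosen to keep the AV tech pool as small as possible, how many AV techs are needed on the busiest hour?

6

Early-start (A@1, B@1, C@1, D@1, E@1, F@1) gives peak 18: h1:18  h2:6  h3:2  h4:2  h5:0  h6:0.
Shift C→3, D→2, E→4, F→5.
Schedule A@1, B@1, C@3, D@2, E@4, F@5: h1:5  h2:6  h3:5  h4:6  h5:6  h6:0 — peak 6.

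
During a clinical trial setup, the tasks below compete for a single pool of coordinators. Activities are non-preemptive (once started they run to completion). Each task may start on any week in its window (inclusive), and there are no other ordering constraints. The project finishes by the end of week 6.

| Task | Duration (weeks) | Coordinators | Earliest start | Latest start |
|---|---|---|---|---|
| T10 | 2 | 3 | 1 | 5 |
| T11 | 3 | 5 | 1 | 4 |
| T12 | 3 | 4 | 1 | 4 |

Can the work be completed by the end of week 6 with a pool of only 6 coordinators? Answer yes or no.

no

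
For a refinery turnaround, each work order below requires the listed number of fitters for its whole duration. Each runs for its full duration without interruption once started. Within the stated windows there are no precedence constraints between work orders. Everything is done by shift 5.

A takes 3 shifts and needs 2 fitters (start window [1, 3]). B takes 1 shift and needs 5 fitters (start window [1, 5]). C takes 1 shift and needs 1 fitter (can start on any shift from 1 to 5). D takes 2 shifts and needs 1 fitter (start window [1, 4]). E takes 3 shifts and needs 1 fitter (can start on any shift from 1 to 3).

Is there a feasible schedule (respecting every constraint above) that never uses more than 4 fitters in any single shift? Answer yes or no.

The minimum achievable peak is 5; 4 < 5, so no feasible schedule stays within the cap.

no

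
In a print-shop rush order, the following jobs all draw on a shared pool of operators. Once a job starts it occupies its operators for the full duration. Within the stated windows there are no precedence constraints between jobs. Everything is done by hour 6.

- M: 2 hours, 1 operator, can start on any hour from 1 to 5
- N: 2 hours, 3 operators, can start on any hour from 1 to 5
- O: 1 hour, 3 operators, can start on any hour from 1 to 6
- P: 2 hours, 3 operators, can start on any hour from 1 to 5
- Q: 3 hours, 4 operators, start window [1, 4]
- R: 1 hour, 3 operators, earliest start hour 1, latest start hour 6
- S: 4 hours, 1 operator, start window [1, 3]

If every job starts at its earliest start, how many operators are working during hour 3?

5

At early start, hour 3 has: Q, S.
Demand: 4 + 1 = 5.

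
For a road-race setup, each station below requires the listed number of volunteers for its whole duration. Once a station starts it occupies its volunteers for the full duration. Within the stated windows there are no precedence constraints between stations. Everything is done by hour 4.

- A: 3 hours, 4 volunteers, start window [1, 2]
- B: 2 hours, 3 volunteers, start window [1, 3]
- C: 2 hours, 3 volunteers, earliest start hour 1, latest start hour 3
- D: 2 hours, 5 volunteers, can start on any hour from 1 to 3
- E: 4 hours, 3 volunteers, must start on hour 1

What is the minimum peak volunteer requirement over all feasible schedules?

13

Early-start (A@1, B@1, C@1, D@1, E@1) gives peak 18: h1:18  h2:18  h3:7  h4:3.
Shift D→3.
Schedule A@1, B@1, C@1, D@3, E@1: h1:13  h2:13  h3:12  h4:8 — peak 13.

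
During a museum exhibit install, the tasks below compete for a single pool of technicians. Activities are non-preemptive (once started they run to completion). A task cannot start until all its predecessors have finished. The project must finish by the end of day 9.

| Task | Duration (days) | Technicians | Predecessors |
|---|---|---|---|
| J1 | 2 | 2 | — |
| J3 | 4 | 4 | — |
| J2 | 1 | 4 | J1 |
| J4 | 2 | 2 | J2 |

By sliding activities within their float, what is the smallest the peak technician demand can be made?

Early-start (J1@1, J3@1, J2@3, J4@4) gives peak 8: d1:6  d2:6  d3:8  d4:6  d5:2  d6:0  d7:0  d8:0  d9:0.
Shift J3→3, J2→7, J4→8.
Schedule J1@1, J3@3, J2@7, J4@8: d1:2  d2:2  d3:4  d4:4  d5:4  d6:4  d7:4  d8:2  d9:2 — peak 4.
Total technician-days = 28 over 9 days ⇒ peak ≥ ⌈28/9⌉ = 4, so 4 is optimal.

4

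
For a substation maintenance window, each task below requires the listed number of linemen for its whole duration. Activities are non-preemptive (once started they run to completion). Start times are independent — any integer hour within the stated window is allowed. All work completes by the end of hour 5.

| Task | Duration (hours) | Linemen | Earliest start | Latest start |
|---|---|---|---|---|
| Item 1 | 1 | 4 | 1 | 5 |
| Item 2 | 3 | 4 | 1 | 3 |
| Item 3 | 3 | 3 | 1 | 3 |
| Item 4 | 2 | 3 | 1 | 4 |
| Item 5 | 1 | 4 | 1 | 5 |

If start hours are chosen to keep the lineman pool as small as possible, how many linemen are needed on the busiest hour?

Early-start (Item 1@1, Item 2@1, Item 3@1, Item 4@1, Item 5@1) gives peak 18: h1:18  h2:10  h3:7  h4:0  h5:0.
Shift Item 2→2, Item 4→4, Item 5→5.
Schedule Item 1@1, Item 2@2, Item 3@1, Item 4@4, Item 5@5: h1:7  h2:7  h3:7  h4:7  h5:7 — peak 7.
Total lineman-hours = 35 over 5 hours ⇒ peak ≥ ⌈35/5⌉ = 7, so 7 is optimal.

7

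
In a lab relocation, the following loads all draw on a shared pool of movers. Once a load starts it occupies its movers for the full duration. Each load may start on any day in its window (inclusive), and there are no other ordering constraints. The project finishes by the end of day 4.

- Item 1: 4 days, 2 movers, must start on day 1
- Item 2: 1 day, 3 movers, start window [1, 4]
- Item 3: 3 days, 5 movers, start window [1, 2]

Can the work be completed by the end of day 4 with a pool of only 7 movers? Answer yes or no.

yes

Schedule Item 1@1, Item 2@1, Item 3@2: d1:5  d2:7  d3:7  d4:7 — peak 7 ≤ 7.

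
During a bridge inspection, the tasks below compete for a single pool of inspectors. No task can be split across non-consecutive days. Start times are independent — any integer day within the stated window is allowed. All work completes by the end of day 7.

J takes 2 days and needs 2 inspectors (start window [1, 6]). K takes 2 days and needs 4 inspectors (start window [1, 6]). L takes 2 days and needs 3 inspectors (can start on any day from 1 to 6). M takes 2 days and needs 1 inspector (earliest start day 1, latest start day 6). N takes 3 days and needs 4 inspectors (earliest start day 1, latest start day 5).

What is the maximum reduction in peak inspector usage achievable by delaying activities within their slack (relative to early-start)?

Early-start peak: d1:14  d2:14  d3:4  d4:0  d5:0  d6:0  d7:0 ⇒ 14.
Leveled (J@1, K@3, L@1, M@3, N@5): d1:5  d2:5  d3:5  d4:5  d5:4  d6:4  d7:4 ⇒ 5.
Reduction 14 − 5 = 9.

9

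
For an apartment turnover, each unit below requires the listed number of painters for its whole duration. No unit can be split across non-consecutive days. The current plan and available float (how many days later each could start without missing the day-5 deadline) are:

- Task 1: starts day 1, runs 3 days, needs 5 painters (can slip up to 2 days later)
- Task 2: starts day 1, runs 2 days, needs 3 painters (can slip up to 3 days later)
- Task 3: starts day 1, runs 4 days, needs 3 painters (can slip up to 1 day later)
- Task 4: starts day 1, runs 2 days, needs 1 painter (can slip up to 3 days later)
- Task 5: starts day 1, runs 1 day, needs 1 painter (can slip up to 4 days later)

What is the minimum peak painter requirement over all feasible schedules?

8

Early-start (Task 1@1, Task 2@1, Task 3@1, Task 4@1, Task 5@1) gives peak 13: d1:13  d2:12  d3:8  d4:3  d5:0.
Shift Task 2→4, Task 4→4, Task 5→4.
Schedule Task 1@1, Task 2@4, Task 3@1, Task 4@4, Task 5@4: d1:8  d2:8  d3:8  d4:8  d5:4 — peak 8.
Total painter-days = 36 over 5 days ⇒ peak ≥ ⌈36/5⌉ = 8, so 8 is optimal.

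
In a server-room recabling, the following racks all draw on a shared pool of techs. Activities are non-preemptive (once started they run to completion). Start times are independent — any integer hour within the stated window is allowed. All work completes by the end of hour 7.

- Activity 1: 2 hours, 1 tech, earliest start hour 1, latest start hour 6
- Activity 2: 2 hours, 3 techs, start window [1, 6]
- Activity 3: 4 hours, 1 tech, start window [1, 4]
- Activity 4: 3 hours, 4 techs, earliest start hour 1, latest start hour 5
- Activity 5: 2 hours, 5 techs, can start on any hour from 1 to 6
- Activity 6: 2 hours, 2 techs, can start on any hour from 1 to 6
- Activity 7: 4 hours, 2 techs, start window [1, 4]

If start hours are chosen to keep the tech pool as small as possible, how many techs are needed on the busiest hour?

Early-start (Activity 1@1, Activity 2@1, Activity 3@1, Activity 4@1, Activity 5@1, Activity 6@1, Activity 7@1) gives peak 18: h1:18  h2:18  h3:7  h4:3  h5:0  h6:0  h7:0.
Shift Activity 4→3, Activity 5→6, Activity 7→3.
Schedule Activity 1@1, Activity 2@1, Activity 3@1, Activity 4@3, Activity 5@6, Activity 6@1, Activity 7@3: h1:7  h2:7  h3:7  h4:7  h5:6  h6:7  h7:5 — peak 7.
Total tech-hours = 46 over 7 hours ⇒ peak ≥ ⌈46/7⌉ = 7, so 7 is optimal.

7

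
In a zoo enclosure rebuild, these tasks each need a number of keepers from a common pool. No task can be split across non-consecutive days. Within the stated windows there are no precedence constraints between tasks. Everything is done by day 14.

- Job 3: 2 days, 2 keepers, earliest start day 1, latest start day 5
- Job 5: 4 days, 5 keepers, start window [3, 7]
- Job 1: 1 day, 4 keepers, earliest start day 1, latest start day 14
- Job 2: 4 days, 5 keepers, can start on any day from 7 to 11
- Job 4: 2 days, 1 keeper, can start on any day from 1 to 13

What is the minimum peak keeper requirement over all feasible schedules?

5

Early-start (Job 3@1, Job 5@3, Job 1@1, Job 2@7, Job 4@1) gives peak 7: d1:7  d2:3  d3:5  d4:5  d5:5  d6:5  d7:5  d8:5  d9:5  d10:5  d11:0  d12:0  d13:0  d14:0.
Shift Job 1→7, Job 2→8.
Schedule Job 3@1, Job 5@3, Job 1@7, Job 2@8, Job 4@1: d1:3  d2:3  d3:5  d4:5  d5:5  d6:5  d7:4  d8:5  d9:5  d10:5  d11:5  d12:0  d13:0  d14:0 — peak 5.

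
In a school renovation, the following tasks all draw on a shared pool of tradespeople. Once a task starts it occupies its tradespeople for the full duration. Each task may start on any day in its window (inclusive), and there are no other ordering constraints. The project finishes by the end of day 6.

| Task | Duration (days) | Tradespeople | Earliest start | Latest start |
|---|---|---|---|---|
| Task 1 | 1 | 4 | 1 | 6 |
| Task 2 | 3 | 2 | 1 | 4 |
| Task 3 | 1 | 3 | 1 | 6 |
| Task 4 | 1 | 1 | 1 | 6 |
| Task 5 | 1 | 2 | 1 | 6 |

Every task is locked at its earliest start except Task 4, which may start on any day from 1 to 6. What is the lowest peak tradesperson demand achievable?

Task 4@1: d1:12  d2:2  d3:2  d4:0  d5:0  d6:0 → peak 12
Task 4@2: d1:11  d2:3  d3:2  d4:0  d5:0  d6:0 → peak 11
Task 4@3: d1:11  d2:2  d3:3  d4:0  d5:0  d6:0 → peak 11
Task 4@4: d1:11  d2:2  d3:2  d4:1  d5:0  d6:0 → peak 11
Task 4@5: d1:11  d2:2  d3:2  d4:0  d5:1  d6:0 → peak 11
Task 4@6: d1:11  d2:2  d3:2  d4:0  d5:0  d6:1 → peak 11
Best is Task 4@2, peak 11.

11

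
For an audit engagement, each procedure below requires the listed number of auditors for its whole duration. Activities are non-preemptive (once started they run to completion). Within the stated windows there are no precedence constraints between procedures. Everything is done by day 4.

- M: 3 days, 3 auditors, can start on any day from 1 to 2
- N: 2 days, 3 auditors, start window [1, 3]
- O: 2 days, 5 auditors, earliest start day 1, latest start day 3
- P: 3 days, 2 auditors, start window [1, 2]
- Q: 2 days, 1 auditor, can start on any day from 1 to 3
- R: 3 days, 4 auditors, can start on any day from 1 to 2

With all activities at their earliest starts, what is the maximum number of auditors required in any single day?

Early-start schedule: M@1, N@1, O@1, P@1, Q@1, R@1.
Load per day: day 1: 18, day 2: 18, day 3: 9, day 4: 0.
Peak is 18.

18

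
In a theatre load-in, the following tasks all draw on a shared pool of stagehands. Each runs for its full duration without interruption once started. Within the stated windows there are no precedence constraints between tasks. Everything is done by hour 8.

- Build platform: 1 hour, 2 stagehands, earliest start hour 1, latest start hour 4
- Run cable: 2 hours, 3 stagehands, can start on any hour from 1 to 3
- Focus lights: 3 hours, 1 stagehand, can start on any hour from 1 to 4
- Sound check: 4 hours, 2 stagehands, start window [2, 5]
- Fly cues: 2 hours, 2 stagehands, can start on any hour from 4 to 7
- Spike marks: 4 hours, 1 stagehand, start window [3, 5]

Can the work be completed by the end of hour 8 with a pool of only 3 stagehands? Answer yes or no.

Total stagehand-hours = 27; over 8 hours the average is 27/8 > 3, so some hour must exceed 3.

no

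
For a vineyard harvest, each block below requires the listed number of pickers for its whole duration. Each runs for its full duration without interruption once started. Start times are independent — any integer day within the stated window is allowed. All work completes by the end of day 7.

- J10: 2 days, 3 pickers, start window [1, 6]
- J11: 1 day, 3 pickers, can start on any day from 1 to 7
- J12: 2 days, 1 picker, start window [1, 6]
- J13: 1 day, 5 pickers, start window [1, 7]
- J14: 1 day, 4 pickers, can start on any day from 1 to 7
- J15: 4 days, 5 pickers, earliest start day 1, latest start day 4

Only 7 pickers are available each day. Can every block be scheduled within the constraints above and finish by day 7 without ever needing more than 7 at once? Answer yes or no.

yes

Schedule J10@1, J11@1, J12@3, J13@3, J14@2, J15@4: d1:6  d2:7  d3:6  d4:6  d5:5  d6:5  d7:5 — peak 7 ≤ 7.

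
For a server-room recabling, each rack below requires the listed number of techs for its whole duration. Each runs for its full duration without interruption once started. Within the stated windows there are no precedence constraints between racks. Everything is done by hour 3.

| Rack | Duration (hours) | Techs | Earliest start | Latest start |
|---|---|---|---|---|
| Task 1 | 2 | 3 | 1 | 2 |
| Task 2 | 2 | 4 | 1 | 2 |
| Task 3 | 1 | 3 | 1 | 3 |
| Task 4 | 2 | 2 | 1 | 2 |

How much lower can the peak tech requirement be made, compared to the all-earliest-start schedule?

Early-start peak: h1:12  h2:9  h3:0 ⇒ 12.
Leveled (Task 1@1, Task 2@1, Task 3@3, Task 4@1): h1:9  h2:9  h3:3 ⇒ 9.
Reduction 12 − 9 = 3.

3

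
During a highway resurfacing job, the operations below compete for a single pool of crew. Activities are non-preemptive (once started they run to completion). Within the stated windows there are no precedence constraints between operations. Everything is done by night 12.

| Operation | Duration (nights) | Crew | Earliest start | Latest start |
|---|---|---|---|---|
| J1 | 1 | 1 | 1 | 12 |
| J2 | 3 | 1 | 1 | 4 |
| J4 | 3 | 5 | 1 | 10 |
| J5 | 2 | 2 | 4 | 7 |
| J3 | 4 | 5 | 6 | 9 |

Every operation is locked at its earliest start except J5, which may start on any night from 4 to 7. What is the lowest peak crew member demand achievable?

7

J5@4: n1:7  n2:6  n3:6  n4:2  n5:2  n6:5  n7:5  n8:5  n9:5  n10:0  n11:0  n12:0 → peak 7
J5@5: n1:7  n2:6  n3:6  n4:0  n5:2  n6:7  n7:5  n8:5  n9:5  n10:0  n11:0  n12:0 → peak 7
J5@6: n1:7  n2:6  n3:6  n4:0  n5:0  n6:7  n7:7  n8:5  n9:5  n10:0  n11:0  n12:0 → peak 7
J5@7: n1:7  n2:6  n3:6  n4:0  n5:0  n6:5  n7:7  n8:7  n9:5  n10:0  n11:0  n12:0 → peak 7
Best is J5@4, peak 7.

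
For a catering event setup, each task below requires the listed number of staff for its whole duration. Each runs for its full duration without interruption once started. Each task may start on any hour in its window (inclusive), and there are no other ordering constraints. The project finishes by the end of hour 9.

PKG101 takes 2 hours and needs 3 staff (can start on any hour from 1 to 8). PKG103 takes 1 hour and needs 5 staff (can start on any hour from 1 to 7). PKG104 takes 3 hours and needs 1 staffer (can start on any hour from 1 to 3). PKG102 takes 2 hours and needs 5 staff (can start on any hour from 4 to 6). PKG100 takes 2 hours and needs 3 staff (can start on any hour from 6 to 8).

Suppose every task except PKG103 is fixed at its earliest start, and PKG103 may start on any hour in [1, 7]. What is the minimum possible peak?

6

PKG103@1: h1:9  h2:4  h3:1  h4:5  h5:5  h6:3  h7:3  h8:0  h9:0 → peak 9
PKG103@2: h1:4  h2:9  h3:1  h4:5  h5:5  h6:3  h7:3  h8:0  h9:0 → peak 9
PKG103@3: h1:4  h2:4  h3:6  h4:5  h5:5  h6:3  h7:3  h8:0  h9:0 → peak 6
PKG103@4: h1:4  h2:4  h3:1  h4:10  h5:5  h6:3  h7:3  h8:0  h9:0 → peak 10
PKG103@5: h1:4  h2:4  h3:1  h4:5  h5:10  h6:3  h7:3  h8:0  h9:0 → peak 10
PKG103@6: h1:4  h2:4  h3:1  h4:5  h5:5  h6:8  h7:3  h8:0  h9:0 → peak 8
PKG103@7: h1:4  h2:4  h3:1  h4:5  h5:5  h6:3  h7:8  h8:0  h9:0 → peak 8
Best is PKG103@3, peak 6.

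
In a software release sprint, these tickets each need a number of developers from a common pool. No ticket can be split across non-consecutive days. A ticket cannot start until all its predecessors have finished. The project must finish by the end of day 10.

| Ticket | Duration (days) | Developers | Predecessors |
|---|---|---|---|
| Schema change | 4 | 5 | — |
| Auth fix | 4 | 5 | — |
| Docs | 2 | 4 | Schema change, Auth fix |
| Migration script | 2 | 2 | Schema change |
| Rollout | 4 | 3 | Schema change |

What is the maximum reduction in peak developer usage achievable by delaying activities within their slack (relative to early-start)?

2

Early-start peak: d1:10  d2:10  d3:10  d4:10  d5:9  d6:9  d7:3  d8:3  d9:0  d10:0 ⇒ 10.
Leveled (Schema change@1, Auth fix@5, Docs@9, Migration script@5, Rollout@7): d1:5  d2:5  d3:5  d4:5  d5:7  d6:7  d7:8  d8:8  d9:7  d10:7 ⇒ 8.
Reduction 10 − 8 = 2.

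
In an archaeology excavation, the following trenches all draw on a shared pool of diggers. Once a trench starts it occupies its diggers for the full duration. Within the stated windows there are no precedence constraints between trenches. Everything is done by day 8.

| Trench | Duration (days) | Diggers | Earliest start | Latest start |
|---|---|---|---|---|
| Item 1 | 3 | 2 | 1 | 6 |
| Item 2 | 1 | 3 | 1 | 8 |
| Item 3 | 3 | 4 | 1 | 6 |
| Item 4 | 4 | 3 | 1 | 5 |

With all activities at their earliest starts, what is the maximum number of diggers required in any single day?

Early-start schedule: Item 1@1, Item 2@1, Item 3@1, Item 4@1.
Load per day: day 1: 12, day 2: 9, day 3: 9, day 4: 3, day 5: 0, day 6: 0, day 7: 0, day 8: 0.
Peak is 12.

12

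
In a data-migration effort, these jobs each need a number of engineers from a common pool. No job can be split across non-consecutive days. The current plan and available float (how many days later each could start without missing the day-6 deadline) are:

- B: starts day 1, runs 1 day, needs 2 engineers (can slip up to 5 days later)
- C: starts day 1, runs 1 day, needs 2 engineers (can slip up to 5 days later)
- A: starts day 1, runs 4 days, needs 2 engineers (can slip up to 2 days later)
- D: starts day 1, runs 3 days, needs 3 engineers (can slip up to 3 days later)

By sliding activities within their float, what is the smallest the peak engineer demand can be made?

5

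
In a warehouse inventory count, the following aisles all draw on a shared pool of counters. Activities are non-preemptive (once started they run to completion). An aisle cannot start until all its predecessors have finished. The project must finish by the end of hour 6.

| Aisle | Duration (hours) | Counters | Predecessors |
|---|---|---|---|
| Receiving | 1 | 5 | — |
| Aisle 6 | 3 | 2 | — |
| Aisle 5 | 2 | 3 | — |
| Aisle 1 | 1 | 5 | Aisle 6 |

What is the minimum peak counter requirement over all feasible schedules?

5

Early-start (Receiving@1, Aisle 6@1, Aisle 5@1, Aisle 1@4) gives peak 10: h1:10  h2:5  h3:2  h4:5  h5:0  h6:0.
Shift Aisle 6→2, Aisle 5→2, Aisle 1→5.
Schedule Receiving@1, Aisle 6@2, Aisle 5@2, Aisle 1@5: h1:5  h2:5  h3:5  h4:2  h5:5  h6:0 — peak 5.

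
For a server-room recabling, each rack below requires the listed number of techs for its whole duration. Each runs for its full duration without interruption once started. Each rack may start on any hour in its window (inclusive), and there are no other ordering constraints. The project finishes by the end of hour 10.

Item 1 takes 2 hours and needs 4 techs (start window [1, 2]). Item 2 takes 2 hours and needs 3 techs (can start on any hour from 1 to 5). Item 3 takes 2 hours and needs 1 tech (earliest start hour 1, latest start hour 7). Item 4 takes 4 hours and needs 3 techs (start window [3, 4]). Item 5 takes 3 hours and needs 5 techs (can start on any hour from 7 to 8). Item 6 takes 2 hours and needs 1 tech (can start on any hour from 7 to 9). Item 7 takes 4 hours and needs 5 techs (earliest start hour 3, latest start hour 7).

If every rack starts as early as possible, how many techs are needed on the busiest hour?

8

Early-start schedule: Item 1@1, Item 2@1, Item 3@1, Item 4@3, Item 5@7, Item 6@7, Item 7@3.
Load per hour: hour 1: 8, hour 2: 8, hour 3: 8, hour 4: 8, hour 5: 8, hour 6: 8, hour 7: 6, hour 8: 6, hour 9: 5, hour 10: 0.
Peak is 8.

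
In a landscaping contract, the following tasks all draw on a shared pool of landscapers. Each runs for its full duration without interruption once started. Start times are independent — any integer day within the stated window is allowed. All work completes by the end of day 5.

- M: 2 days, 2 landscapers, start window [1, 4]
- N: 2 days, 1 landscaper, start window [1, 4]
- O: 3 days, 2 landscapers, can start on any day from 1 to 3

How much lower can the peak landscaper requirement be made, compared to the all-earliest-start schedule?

Early-start peak: d1:5  d2:5  d3:2  d4:0  d5:0 ⇒ 5.
Leveled (M@1, N@1, O@3): d1:3  d2:3  d3:2  d4:2  d5:2 ⇒ 3.
Reduction 5 − 3 = 2.

2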